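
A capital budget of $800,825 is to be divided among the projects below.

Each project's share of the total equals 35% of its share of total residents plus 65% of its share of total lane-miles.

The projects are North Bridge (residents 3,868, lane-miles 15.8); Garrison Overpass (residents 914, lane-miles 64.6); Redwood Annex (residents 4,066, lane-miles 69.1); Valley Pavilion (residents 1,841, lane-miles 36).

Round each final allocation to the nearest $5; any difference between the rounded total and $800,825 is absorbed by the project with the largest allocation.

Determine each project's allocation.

North Bridge: $145,765 · Garrison Overpass: $205,245 · Redwood Annex: $300,520 · Valley Pavilion: $149,295

Residents total 10,689; lane-miles total 185.5.
Composite weights (35% residents + 65% lane-miles): North Bridge 0.1820; Garrison Overpass 0.2563; Redwood Annex 0.3753; Valley Pavilion 0.1864.
Raw shares: North Bridge 145,764.12; Garrison Overpass 205,242.76; Redwood Annex 300,522.59; Valley Pavilion 149,295.52.
At nearest $5: North Bridge $145,765; Garrison Overpass $205,245; Redwood Annex $300,525; Valley Pavilion $149,295. Sum = $800,830.
Difference $800,825 − $800,830 = −$5 applied to largest allocation (Redwood Annex): Redwood Annex becomes $300,520.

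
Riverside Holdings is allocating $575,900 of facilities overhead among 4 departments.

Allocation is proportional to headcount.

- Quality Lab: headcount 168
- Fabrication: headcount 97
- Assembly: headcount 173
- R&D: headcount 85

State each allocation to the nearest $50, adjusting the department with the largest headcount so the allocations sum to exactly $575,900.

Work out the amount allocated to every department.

Quality Lab: $185,000 | Fabrication: $106,800 | Assembly: $190,500 | R&D: $93,600

Combined headcount = 168 + 97 + 173 + 85 = 523.
Unrounded shares: Quality Lab 184,992.73; Fabrication 106,811.28; Assembly 190,498.47; R&D 93,597.51.
At nearest $50: Quality Lab $185,000; Fabrication $106,800; Assembly $190,500; R&D $93,600. Sum = $575,900.
No rounding difference to absorb.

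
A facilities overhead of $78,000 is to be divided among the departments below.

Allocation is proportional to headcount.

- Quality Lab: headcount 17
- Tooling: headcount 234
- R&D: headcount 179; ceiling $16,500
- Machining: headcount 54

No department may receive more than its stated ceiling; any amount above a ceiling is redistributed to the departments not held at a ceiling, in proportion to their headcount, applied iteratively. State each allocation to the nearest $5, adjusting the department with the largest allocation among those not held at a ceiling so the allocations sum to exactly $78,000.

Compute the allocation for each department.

Quality Lab: $3,430; Tooling: $47,180; R&D: $16,500; Machining: $10,890

Combined headcount = 484.
Unconstrained shares: Quality Lab 2,739.67; Tooling 37,710.74; R&D 28,847.11; Machining 8,702.48.
Held at cap: R&D ($16,500); residual $61,500 reallocated over remaining headcount 305.
Remaining shares: Quality Lab 3,427.87 → $3,430; Tooling 47,183.61 → $47,185; Machining 10,888.52 → $10,890.
Rounding difference −$5 applied to Tooling → $47,180.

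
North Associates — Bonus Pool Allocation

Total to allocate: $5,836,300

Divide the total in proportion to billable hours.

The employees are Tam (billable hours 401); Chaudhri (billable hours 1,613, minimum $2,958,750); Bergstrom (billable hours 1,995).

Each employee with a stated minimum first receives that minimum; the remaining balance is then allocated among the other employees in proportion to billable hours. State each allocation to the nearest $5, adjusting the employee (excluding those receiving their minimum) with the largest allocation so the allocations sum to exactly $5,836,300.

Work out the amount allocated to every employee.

Tam: $481,595 | Chaudhri: $2,958,750 | Bergstrom: $2,395,955

Minimums first: Chaudhri $2,958,750. Balance $2,877,550.
Balance split over remaining billable hours 2,396: Tam 481,593.30 → $481,595; Bergstrom 2,395,956.70 → $2,395,955.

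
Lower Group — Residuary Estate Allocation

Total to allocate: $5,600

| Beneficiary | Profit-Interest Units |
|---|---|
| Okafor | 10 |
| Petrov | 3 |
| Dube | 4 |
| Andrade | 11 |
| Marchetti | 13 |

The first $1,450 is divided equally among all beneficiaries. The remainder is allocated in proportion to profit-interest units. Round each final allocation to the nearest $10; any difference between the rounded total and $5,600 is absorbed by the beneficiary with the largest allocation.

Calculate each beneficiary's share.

First tranche $1,450 split equally: $290 each.
Remainder $4,150 by profit-interest units (total 41): Okafor 1,012.20 → $1,010; Petrov 303.66 → $300; Dube 404.88 → $400; Andrade 1,113.41 → $1,110; Marchetti 1,315.85 → $1,320.
Rounding difference +$10 on remainder applied to Marchetti.
Totals: Okafor $290 + $1,010 = $1,300; Petrov $290 + $300 = $590; Dube $290 + $400 = $690; Andrade $290 + $1,110 = $1,400; Marchetti $290 + $1,330 = $1,620.

Okafor: $1,300 | Petrov: $590 | Dube: $690 | Andrade: $1,400 | Marchetti: $1,620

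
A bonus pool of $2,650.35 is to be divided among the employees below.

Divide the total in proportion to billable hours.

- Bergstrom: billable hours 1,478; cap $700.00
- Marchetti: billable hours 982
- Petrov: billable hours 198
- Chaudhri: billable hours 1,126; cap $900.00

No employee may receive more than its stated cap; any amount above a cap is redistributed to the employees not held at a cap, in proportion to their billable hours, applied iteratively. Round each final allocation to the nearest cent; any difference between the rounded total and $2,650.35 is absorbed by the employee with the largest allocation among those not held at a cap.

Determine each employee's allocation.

Bergstrom: $700.00 · Marchetti: $874.10 · Petrov: $176.25 · Chaudhri: $900.00

Billable hours total: 3,784.
Proportional shares (ignoring caps): Bergstrom 1,035.2054; Marchetti 687.8022; Petrov 138.6811; Chaudhri 788.6612.
Held at cap: Bergstrom ($700.00); remaining pool $1,950.35 reallocated over remaining billable hours 2,306.
Held at cap: Chaudhri ($900.00); remaining pool $1,050.35 reallocated over remaining billable hours 1,180.
Redistributed shares: Marchetti 874.1048 → $874.10; Petrov 176.2452 → $176.25.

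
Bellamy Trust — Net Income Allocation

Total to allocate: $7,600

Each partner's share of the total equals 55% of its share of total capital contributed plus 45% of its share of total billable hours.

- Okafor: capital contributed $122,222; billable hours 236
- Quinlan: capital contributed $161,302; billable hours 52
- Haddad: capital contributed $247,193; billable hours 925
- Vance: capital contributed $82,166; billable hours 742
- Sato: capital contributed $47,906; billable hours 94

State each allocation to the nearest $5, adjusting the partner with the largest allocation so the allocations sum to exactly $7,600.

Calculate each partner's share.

Totals — capital contributed 660,789, billable hours 2,049.
Composite weights (55% capital contributed + 45% billable hours): Okafor 0.1536; Quinlan 0.1457; Haddad 0.4089; Vance 0.2313; Sato 0.0605.
Pro-rata amounts: Okafor 1,167.06; Quinlan 1,107.15; Haddad 3,107.61; Vance 1,758.24; Sato 459.94.
Rounded to nearest $5: Okafor $1,165; Quinlan $1,105; Haddad $3,110; Vance $1,760; Sato $460. Sum = $7,600.
No rounding difference to absorb.

Okafor: $1,165 · Quinlan: $1,105 · Haddad: $3,110 · Vance: $1,760 · Sato: $460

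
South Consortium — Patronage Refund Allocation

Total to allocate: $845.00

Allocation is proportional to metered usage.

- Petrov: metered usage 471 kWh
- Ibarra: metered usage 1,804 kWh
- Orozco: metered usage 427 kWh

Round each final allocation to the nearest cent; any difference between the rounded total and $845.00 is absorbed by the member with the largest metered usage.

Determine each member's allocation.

Total metered usage = 471 + 1,804 + 427 = 2,702.
Proportional shares: Petrov 147.2964; Ibarra 564.1673; Orozco 133.5363.
Rounded to nearest cent: Petrov $147.30; Ibarra $564.17; Orozco $133.54. Sum = $845.01.
Difference $845.00 − $845.01 = −$0.01 applied to largest metered usage (Ibarra): Ibarra becomes $564.16.

Petrov: $147.30 | Ibarra: $564.16 | Orozco: $133.54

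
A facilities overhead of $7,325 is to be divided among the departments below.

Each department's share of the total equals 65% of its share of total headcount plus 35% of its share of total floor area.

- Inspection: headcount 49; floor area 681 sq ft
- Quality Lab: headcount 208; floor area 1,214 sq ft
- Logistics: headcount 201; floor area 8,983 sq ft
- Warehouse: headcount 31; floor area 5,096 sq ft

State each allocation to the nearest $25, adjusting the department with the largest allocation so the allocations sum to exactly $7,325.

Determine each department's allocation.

Totals — headcount 489, floor area 15,974.
Combined weights (65% headcount + 35% floor area): Inspection 0.0801; Quality Lab 0.3031; Logistics 0.4640; Warehouse 0.1529.
Unrounded shares: Inspection 586.40; Quality Lab 2,220.08; Logistics 3,398.81; Warehouse 1,119.72.
After rounding ($25): Inspection $575; Quality Lab $2,225; Logistics $3,400; Warehouse $1,125. Sum = $7,325.
Rounded total matches; no reconciliation needed.

Inspection: $575 · Quality Lab: $2,225 · Logistics: $3,400 · Warehouse: $1,125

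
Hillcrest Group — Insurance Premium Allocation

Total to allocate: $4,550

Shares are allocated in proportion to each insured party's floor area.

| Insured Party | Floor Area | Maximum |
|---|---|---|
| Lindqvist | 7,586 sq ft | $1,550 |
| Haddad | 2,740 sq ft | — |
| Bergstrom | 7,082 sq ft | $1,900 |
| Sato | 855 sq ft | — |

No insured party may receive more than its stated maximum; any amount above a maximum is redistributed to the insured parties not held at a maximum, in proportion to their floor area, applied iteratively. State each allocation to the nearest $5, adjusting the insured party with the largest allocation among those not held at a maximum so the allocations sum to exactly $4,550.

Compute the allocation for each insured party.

Lindqvist: $1,550 · Haddad: $840 · Bergstrom: $1,900 · Sato: $260

Floor area total: 18,263.
Pro-rata shares before constraints: Lindqvist 1,889.96; Haddad 682.64; Bergstrom 1,764.39; Sato 213.01.
Cap binds for Lindqvist ($1,550); balance $3,000 reallocated over remaining floor area 10,677.
Cap binds for Bergstrom ($1,900); balance $1,100 reallocated over remaining floor area 3,595.
Shares after redistribution: Haddad 838.39 → $840; Sato 261.61 → $260.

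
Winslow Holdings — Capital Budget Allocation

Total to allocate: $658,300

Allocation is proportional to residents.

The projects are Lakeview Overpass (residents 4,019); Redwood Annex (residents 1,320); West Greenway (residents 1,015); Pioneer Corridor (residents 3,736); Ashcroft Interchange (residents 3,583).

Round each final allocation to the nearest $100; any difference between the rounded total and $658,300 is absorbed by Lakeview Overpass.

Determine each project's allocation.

Lakeview Overpass: $193,400 · Redwood Annex: $63,600 · West Greenway: $48,900 · Pioneer Corridor: $179,900 · Ashcroft Interchange: $172,500

Total residents = 13,673.
Raw shares: Lakeview Overpass 4,019/13,673 × $658,300 = 193,498.70; Redwood Annex 1,320/13,673 × $658,300 = 63,552.70; West Greenway 1,015/13,673 × $658,300 = 48,868.17; Pioneer Corridor 3,736/13,673 × $658,300 = 179,873.39; Ashcroft Interchange 3,583/13,673 × $658,300 = 172,507.05.
At nearest $100: Lakeview Overpass $193,500; Redwood Annex $63,600; West Greenway $48,900; Pioneer Corridor $179,900; Ashcroft Interchange $172,500. Sum = $658,400.
Difference $658,300 − $658,400 = −$100 applied to Lakeview Overpass: Lakeview Overpass becomes $193,400.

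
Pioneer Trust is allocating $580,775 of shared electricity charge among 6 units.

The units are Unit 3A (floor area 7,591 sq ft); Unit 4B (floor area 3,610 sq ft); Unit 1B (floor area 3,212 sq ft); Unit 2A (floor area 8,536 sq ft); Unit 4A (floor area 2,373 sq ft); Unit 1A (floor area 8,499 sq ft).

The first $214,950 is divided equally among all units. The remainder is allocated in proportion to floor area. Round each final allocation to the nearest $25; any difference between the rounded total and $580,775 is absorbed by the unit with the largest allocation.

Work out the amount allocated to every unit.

Unit 3A: $117,925 | Unit 4B: $74,875 | Unit 1B: $70,575 | Unit 2A: $128,150 | Unit 4A: $61,500 | Unit 1A: $127,750

Equal tier: $214,950 ÷ 6 = $35,825 apiece.
Remainder $365,825 by floor area (total 33,821): Unit 3A 82,108.09 → $82,100; Unit 4B 39,047.58 → $39,050; Unit 1B 34,742.61 → $34,750; Unit 2A 92,329.68 → $92,325; Unit 4A 25,667.57 → $25,675; Unit 1A 91,929.47 → $91,925.
Totals: Unit 3A $35,825 + $82,100 = $117,925; Unit 4B $35,825 + $39,050 = $74,875; Unit 1B $35,825 + $34,750 = $70,575; Unit 2A $35,825 + $92,325 = $128,150; Unit 4A $35,825 + $25,675 = $61,500; Unit 1A $35,825 + $91,925 = $127,750.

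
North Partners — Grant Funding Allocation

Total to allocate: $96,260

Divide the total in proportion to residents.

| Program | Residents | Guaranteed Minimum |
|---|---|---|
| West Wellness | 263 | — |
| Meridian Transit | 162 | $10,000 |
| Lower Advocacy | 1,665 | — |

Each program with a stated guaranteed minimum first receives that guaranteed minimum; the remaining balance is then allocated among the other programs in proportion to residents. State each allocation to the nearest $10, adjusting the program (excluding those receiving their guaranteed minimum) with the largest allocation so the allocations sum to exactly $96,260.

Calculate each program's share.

West Wellness: $11,770 | Meridian Transit: $10,000 | Lower Advocacy: $74,490

Guaranteed amounts: Meridian Transit $10,000. Remaining pool $86,260.
Remaining pool split over remaining residents 1,928: West Wellness 11,766.79 → $11,770; Lower Advocacy 74,493.21 → $74,490.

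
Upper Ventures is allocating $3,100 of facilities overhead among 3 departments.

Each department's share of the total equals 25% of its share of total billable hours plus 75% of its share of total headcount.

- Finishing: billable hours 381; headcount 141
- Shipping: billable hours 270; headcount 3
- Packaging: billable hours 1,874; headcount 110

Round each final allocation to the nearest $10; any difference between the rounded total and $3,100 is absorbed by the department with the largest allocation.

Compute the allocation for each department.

Totals — billable hours 2,525, headcount 254.
Composite weights (25% billable hours + 75% headcount): Finishing 0.4541; Shipping 0.0356; Packaging 0.5103.
Raw shares: Finishing 1,407.59; Shipping 110.33; Packaging 1,582.08.
Rounded to nearest $10: Finishing $1,410; Shipping $110; Packaging $1,580. Sum = $3,100.
Rounded total matches; no reconciliation needed.

Finishing: $1,410 | Shipping: $110 | Packaging: $1,580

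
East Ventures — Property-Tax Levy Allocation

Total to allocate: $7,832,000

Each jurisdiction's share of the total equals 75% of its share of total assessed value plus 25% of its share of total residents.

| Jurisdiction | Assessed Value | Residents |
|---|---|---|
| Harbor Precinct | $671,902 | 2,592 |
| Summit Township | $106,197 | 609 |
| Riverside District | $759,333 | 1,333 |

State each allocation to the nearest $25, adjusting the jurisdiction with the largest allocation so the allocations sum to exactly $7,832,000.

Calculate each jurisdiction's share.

Harbor Precinct: $3,686,450; Summit Township: $668,750; Riverside District: $3,476,800

Assessed value total 1,537,432; residents total 4,534.
Combined weights (75% assessed value + 25% residents): Harbor Precinct 0.4707; Summit Township 0.0854; Riverside District 0.4439.
Proportional shares: Harbor Precinct 3,686,457.62; Summit Township 668,737.88; Riverside District 3,476,804.50.
After rounding ($25): Harbor Precinct $3,686,450; Summit Township $668,750; Riverside District $3,476,800. Sum = $7,832,000.
Sum already equals the total — no adjustment.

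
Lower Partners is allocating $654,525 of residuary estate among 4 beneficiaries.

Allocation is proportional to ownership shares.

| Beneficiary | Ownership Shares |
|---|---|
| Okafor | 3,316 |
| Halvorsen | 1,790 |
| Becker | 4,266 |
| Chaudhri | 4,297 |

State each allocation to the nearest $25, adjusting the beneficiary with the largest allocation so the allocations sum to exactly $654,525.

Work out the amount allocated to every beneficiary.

Sum of ownership shares: 13,669.
Pro-rata amounts: Okafor 3,316/13,669 × $654,525 = 158,783.01; Halvorsen 1,790/13,669 × $654,525 = 85,712.18; Becker 4,266/13,669 × $654,525 = 204,272.71; Chaudhri 4,297/13,669 × $654,525 = 205,757.11.
Rounded to nearest $25: Okafor $158,775; Halvorsen $85,700; Becker $204,275; Chaudhri $205,750. Sum = $654,500.
Difference $654,525 − $654,500 = +$25 applied to largest allocation (Chaudhri): Chaudhri becomes $205,775.

Okafor: $158,775; Halvorsen: $85,700; Becker: $204,275; Chaudhri: $205,775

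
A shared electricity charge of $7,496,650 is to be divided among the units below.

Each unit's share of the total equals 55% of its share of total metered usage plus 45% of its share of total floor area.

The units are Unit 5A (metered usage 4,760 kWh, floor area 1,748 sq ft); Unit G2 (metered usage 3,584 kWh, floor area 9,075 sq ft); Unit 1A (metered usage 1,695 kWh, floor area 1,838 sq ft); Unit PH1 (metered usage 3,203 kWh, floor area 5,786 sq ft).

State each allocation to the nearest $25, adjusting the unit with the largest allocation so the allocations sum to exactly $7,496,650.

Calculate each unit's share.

Metered usage total 13,242; floor area total 18,447.
Blended shares (55% metered usage + 45% floor area): Unit 5A 0.2403; Unit G2 0.3702; Unit 1A 0.1152; Unit PH1 0.2742.
Proportional shares: Unit 5A 1,801,785.00; Unit G2 2,775,538.32; Unit 1A 863,895.62; Unit PH1 2,055,431.06.
At nearest $25: Unit 5A $1,801,775; Unit G2 $2,775,550; Unit 1A $863,900; Unit PH1 $2,055,425. Sum = $7,496,650.
No rounding difference to absorb.

Unit 5A: $1,801,775; Unit G2: $2,775,550; Unit 1A: $863,900; Unit PH1: $2,055,425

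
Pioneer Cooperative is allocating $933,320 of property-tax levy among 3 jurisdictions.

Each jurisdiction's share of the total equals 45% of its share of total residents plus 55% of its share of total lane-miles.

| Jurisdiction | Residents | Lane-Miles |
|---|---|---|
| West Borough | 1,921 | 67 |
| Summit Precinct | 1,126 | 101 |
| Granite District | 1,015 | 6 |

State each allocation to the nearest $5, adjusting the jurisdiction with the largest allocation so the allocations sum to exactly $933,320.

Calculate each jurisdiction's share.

Residents total 4,062; lane-miles total 174.
Blended shares (45% residents + 55% lane-miles): West Borough 0.4246; Summit Precinct 0.4440; Granite District 0.1314.
Unrounded shares: West Borough 396,283.47; Summit Precinct 414,388.83; Granite District 122,647.70.
At nearest $5: West Borough $396,285; Summit Precinct $414,390; Granite District $122,650. Sum = $933,325.
Difference $933,320 − $933,325 = −$5 applied to largest allocation (Summit Precinct): Summit Precinct becomes $414,385.

West Borough: $396,285; Summit Precinct: $414,385; Granite District: $122,650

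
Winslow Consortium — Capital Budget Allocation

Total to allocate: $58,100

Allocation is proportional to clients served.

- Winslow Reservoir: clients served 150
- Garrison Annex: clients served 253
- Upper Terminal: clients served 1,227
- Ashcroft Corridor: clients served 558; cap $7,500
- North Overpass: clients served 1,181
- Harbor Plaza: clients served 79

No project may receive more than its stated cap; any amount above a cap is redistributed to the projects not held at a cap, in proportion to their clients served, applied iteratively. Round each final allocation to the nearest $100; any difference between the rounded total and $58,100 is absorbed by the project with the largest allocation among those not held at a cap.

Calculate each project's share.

Winslow Reservoir: $2,600 | Garrison Annex: $4,400 | Upper Terminal: $21,500 | Ashcroft Corridor: $7,500 | North Overpass: $20,700 | Harbor Plaza: $1,400

Clients served total: 3,448.
Proportional shares (ignoring caps): Winslow Reservoir 2,527.55; Garrison Annex 4,263.14; Upper Terminal 20,675.38; Ashcroft Corridor 9,402.49; North Overpass 19,900.26; Harbor Plaza 1,331.18.
Held at cap: Ashcroft Corridor ($7,500); remaining pool $50,600 reallocated over remaining clients served 2,890.
Redistributed shares: Winslow Reservoir 2,626.30 → $2,600; Garrison Annex 4,429.69 → $4,400; Upper Terminal 21,483.11 → $21,500; North Overpass 20,677.72 → $20,700; Harbor Plaza 1,383.18 → $1,400.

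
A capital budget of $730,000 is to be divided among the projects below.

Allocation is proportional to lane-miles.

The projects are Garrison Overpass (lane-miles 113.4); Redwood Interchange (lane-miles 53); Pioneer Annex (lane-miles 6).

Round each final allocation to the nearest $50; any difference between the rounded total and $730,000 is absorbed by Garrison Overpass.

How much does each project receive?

Lane-miles total: 172.4.
Raw shares: Garrison Overpass 113.4/172.4 × $730,000 = 480,174.01; Redwood Interchange 53/172.4 × $730,000 = 224,419.95; Pioneer Annex 6/172.4 × $730,000 = 25,406.03.
After rounding ($50): Garrison Overpass $480,150; Redwood Interchange $224,400; Pioneer Annex $25,400. Sum = $729,950.
Difference $730,000 − $729,950 = +$50 applied to Garrison Overpass: Garrison Overpass becomes $480,200.

Garrison Overpass: $480,200 | Redwood Interchange: $224,400 | Pioneer Annex: $25,400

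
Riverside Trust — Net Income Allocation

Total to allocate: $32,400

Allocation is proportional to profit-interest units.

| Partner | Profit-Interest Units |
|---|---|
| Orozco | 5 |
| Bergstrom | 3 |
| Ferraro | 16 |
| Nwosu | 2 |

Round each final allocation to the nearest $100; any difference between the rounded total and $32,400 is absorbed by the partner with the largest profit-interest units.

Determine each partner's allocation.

Orozco: $6,200 | Bergstrom: $3,700 | Ferraro: $20,000 | Nwosu: $2,500

Sum of profit-interest units: 26.
Unrounded shares: Orozco 5/26 × $32,400 = 6,230.77; Bergstrom 3/26 × $32,400 = 3,738.46; Ferraro 16/26 × $32,400 = 19,938.46; Nwosu 2/26 × $32,400 = 2,492.31.
At nearest $100: Orozco $6,200; Bergstrom $3,700; Ferraro $19,900; Nwosu $2,500. Sum = $32,300.
Difference $32,400 − $32,300 = +$100 applied to largest profit-interest units (Ferraro): Ferraro becomes $20,000.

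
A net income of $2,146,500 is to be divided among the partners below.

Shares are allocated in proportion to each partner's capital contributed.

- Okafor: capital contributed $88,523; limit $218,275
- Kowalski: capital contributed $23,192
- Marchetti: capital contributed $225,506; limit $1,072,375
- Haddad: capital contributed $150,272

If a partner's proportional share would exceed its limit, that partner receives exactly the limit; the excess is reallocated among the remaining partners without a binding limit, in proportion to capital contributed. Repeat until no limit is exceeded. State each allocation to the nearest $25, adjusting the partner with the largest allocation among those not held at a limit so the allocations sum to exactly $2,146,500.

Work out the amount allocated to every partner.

Okafor: $218,275 | Kowalski: $114,425 | Marchetti: $1,072,375 | Haddad: $741,425

Total capital contributed = 487,493.
Proportional shares (ignoring caps): Okafor 389,779.18; Kowalski 102,117.63; Marchetti 992,934.52; Haddad 661,668.68.
Capped: Okafor ($218,275); remaining pool $1,928,225 reallocated over remaining capital contributed 398,970.
Capped: Marchetti ($1,072,375); remaining pool $855,850 reallocated over remaining capital contributed 173,464.
Redistributed shares: Kowalski 114,426.47 → $114,425; Haddad 741,423.53 → $741,425.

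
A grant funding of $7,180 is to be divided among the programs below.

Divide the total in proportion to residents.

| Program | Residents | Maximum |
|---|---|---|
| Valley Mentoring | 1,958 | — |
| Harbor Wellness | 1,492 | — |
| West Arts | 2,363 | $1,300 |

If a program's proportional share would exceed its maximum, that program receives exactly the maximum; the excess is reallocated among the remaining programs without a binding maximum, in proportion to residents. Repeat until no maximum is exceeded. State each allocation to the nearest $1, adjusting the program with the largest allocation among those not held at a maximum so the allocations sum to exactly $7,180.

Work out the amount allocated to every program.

Valley Mentoring: $3,337 · Harbor Wellness: $2,543 · West Arts: $1,300

Combined residents = 5,813.
Pro-rata shares before constraints: Valley Mentoring 2,418.45; Harbor Wellness 1,842.86; West Arts 2,918.69.
Held at cap: West Arts ($1,300); residual $5,880 reallocated over remaining residents 3,450.
Redistributed shares: Valley Mentoring 3,337.11 → $3,337; Harbor Wellness 2,542.89 → $2,543.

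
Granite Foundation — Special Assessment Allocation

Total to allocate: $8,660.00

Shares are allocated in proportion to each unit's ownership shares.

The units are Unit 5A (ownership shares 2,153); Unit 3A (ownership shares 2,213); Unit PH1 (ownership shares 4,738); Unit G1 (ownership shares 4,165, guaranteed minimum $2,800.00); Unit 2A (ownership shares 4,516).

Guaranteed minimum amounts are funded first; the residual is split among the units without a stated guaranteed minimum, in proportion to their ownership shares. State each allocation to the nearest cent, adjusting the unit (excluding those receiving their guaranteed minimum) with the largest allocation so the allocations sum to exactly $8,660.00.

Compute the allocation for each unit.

Unit 5A: $926.33; Unit 3A: $952.14; Unit PH1: $2,038.52; Unit G1: $2,800.00; Unit 2A: $1,943.01

Fund the minimums — Unit G1 $2,800.00. Residual $5,860.00.
Residual split over remaining ownership shares 13,620: Unit 5A 926.3275 → $926.33; Unit 3A 952.1424 → $952.14; Unit PH1 2,038.5228 → $2,038.52; Unit 2A 1,943.0073 → $1,943.01.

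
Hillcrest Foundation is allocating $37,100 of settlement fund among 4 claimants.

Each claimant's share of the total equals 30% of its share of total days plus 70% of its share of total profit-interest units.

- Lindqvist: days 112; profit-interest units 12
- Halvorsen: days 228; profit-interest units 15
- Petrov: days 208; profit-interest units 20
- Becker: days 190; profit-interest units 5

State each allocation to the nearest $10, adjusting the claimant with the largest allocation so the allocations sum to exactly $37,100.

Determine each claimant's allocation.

Lindqvist: $7,680; Halvorsen: $10,930; Petrov: $13,130; Becker: $5,360

Totals — days 738, profit-interest units 52.
Blended shares (30% days + 70% profit-interest units): Lindqvist 0.2071; Halvorsen 0.2946; Petrov 0.3538; Becker 0.1445.
Unrounded shares: Lindqvist 7,682.18; Halvorsen 10,929.88; Petrov 13,125.37; Becker 5,362.56.
Rounded to nearest $10: Lindqvist $7,680; Halvorsen $10,930; Petrov $13,130; Becker $5,360. Sum = $37,100.
Rounded total matches; no reconciliation needed.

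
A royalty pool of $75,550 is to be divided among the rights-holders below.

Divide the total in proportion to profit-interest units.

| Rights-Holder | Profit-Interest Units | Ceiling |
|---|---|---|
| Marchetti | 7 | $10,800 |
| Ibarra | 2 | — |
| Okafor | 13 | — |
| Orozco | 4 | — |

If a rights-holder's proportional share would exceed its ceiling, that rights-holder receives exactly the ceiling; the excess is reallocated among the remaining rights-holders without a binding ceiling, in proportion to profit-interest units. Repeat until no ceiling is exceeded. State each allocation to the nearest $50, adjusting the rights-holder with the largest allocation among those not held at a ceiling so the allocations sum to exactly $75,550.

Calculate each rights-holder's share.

Sum of profit-interest units: 26.
Pro-rata shares before constraints: Marchetti 20,340.38; Ibarra 5,811.54; Okafor 37,775.00; Orozco 11,623.08.
Cap binds for Marchetti ($10,800); remaining pool $64,750 reallocated over remaining profit-interest units 19.
Shares after redistribution: Ibarra 6,815.79 → $6,800; Okafor 44,302.63 → $44,300; Orozco 13,631.58 → $13,650.

Marchetti: $10,800; Ibarra: $6,800; Okafor: $44,300; Orozco: $13,650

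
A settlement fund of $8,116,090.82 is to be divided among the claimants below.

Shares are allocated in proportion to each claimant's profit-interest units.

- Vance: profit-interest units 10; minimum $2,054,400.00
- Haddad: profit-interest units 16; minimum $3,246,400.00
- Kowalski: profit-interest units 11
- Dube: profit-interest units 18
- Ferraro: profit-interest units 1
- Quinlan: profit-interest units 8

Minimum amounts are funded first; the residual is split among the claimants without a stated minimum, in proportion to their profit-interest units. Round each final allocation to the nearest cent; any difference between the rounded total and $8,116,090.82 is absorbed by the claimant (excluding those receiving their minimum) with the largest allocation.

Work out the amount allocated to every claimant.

Vance: $2,054,400.00 | Haddad: $3,246,400.00 | Kowalski: $814,952.61 | Dube: $1,333,558.81 | Ferraro: $74,086.60 | Quinlan: $592,692.80

Guaranteed amounts: Vance $2,054,400.00; Haddad $3,246,400.00. Residual $2,815,290.82.
Residual split over remaining profit-interest units 38: Kowalski 814,952.6058 → $814,952.61; Dube 1,333,558.8095 → $1,333,558.81; Ferraro 74,086.6005 → $74,086.60; Quinlan 592,692.8042 → $592,692.80.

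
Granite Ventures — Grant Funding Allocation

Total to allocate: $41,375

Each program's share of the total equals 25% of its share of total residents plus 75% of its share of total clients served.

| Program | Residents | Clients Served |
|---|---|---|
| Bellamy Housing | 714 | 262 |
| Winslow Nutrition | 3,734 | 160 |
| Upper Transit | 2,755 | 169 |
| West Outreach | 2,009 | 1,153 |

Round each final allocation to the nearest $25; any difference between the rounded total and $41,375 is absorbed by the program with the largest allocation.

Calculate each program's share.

Totals — residents 9,212, clients served 1,744.
Blended shares (25% residents + 75% clients served): Bellamy Housing 0.1320; Winslow Nutrition 0.1701; Upper Transit 0.1474; West Outreach 0.5504.
Pro-rata amounts: Bellamy Housing 5,463.52; Winslow Nutrition 7,039.65; Upper Transit 6,100.51; West Outreach 22,771.32.
Rounded to nearest $25: Bellamy Housing $5,475; Winslow Nutrition $7,050; Upper Transit $6,100; West Outreach $22,775. Sum = $41,400.
Difference $41,375 − $41,400 = −$25 applied to largest allocation (West Outreach): West Outreach becomes $22,750.

Bellamy Housing: $5,475; Winslow Nutrition: $7,050; Upper Transit: $6,100; West Outreach: $22,750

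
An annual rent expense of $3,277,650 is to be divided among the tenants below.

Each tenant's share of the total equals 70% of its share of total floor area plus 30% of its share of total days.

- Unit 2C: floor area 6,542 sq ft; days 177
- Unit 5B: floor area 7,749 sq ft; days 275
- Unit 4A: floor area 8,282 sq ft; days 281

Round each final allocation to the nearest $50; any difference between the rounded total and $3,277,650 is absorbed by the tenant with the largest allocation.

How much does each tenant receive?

Totals — floor area 22,573, days 733.
Blended shares (70% floor area + 30% days): Unit 2C 0.2753; Unit 5B 0.3529; Unit 4A 0.3718.
Pro-rata amounts: Unit 2C 902,378.69; Unit 5B 1,156,523.78; Unit 4A 1,218,747.53.
After rounding ($50): Unit 2C $902,400; Unit 5B $1,156,500; Unit 4A $1,218,750. Sum = $3,277,650.
Sum already equals the total — no adjustment.

Unit 2C: $902,400 | Unit 5B: $1,156,500 | Unit 4A: $1,218,750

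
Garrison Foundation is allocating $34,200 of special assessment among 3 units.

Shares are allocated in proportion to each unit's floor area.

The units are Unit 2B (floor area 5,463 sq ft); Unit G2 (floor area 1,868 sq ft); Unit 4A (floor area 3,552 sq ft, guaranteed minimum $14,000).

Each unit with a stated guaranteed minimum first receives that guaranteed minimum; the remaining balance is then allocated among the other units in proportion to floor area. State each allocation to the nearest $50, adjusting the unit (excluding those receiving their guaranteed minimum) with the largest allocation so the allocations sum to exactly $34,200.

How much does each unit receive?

Minimums first: Unit 4A $14,000. Residual $20,200.
Residual split over remaining floor area 7,331: Unit 2B 15,052.87 → $15,050; Unit G2 5,147.13 → $5,150.

Unit 2B: $15,050 | Unit G2: $5,150 | Unit 4A: $14,000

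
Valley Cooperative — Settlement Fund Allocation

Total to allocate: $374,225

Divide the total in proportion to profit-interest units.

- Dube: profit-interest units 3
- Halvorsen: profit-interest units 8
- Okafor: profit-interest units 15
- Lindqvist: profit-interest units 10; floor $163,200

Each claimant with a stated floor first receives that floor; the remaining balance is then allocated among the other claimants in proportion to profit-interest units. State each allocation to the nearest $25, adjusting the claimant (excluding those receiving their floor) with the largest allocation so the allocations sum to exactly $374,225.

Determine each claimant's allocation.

Fund the minimums — Lindqvist $163,200. Residual $211,025.
Residual split over remaining profit-interest units 26: Dube 24,349.04 → $24,350; Halvorsen 64,930.77 → $64,925; Okafor 121,745.19 → $121,750.

Dube: $24,350 | Halvorsen: $64,925 | Okafor: $121,750 | Lindqvist: $163,200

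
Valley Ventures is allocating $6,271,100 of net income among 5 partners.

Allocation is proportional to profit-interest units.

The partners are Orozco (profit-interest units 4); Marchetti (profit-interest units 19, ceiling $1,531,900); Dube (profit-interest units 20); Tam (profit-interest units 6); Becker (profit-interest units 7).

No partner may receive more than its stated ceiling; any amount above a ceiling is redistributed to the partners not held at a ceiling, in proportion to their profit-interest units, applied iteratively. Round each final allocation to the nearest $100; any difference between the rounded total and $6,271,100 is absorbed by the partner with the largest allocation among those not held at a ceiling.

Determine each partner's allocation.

Combined profit-interest units = 56.
Pro-rata shares before constraints: Orozco 447,935.71; Marchetti 2,127,694.64; Dube 2,239,678.57; Tam 671,903.57; Becker 783,887.50.
Cap binds for Marchetti ($1,531,900); balance $4,739,200 reallocated over remaining profit-interest units 37.
Redistributed shares: Orozco 512,345.95 → $512,300; Dube 2,561,729.73 → $2,561,700; Tam 768,518.92 → $768,500; Becker 896,605.41 → $896,600.
Rounding difference +$100 applied to Dube → $2,561,800.

Orozco: $512,300; Marchetti: $1,531,900; Dube: $2,561,800; Tam: $768,500; Becker: $896,600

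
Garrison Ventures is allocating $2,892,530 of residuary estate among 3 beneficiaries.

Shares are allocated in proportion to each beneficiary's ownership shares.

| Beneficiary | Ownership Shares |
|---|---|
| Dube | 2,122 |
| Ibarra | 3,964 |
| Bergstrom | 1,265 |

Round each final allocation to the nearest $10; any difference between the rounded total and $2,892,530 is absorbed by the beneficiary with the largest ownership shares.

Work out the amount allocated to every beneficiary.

Combined ownership shares = 2,122 + 3,964 + 1,265 = 7,351.
Pro-rata amounts: Dube 834,981.45; Ibarra 1,559,786.28; Bergstrom 497,762.27.
Rounded to nearest $10: Dube $834,980; Ibarra $1,559,790; Bergstrom $497,760. Sum = $2,892,530.
No rounding difference to absorb.

Dube: $834,980 | Ibarra: $1,559,790 | Bergstrom: $497,760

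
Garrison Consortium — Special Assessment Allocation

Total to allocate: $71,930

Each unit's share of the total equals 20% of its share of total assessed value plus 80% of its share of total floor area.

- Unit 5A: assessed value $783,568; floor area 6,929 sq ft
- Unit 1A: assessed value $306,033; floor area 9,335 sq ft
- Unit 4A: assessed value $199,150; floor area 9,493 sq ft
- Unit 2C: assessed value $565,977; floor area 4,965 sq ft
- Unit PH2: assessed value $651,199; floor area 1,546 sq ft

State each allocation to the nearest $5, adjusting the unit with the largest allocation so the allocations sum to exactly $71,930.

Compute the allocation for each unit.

Assessed value total 2,505,927; floor area total 32,268.
Combined weights (20% assessed value + 80% floor area): Unit 5A 0.2343; Unit 1A 0.2559; Unit 4A 0.2512; Unit 2C 0.1683; Unit PH2 0.0903.
Proportional shares: Unit 5A 16,854.89; Unit 1A 18,404.11; Unit 4A 18,072.29; Unit 2C 12,103.31; Unit PH2 6,495.40.
Rounded to nearest $5: Unit 5A $16,855; Unit 1A $18,405; Unit 4A $18,070; Unit 2C $12,105; Unit PH2 $6,495. Sum = $71,930.
Rounded total matches; no reconciliation needed.

Unit 5A: $16,855 | Unit 1A: $18,405 | Unit 4A: $18,070 | Unit 2C: $12,105 | Unit PH2: $6,495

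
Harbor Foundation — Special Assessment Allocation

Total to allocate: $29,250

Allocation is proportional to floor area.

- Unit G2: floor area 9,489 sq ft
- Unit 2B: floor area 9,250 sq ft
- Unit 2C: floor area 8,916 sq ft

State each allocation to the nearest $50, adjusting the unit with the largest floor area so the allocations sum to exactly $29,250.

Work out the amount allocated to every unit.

Unit G2: $10,000 · Unit 2B: $9,800 · Unit 2C: $9,450

Floor area total: 27,655.
Pro-rata amounts: Unit G2 9,489/27,655 × $29,250 = 10,036.28; Unit 2B 9,250/27,655 × $29,250 = 9,783.49; Unit 2C 8,916/27,655 × $29,250 = 9,430.23.
After rounding ($50): Unit G2 $10,050; Unit 2B $9,800; Unit 2C $9,450. Sum = $29,300.
Difference $29,250 − $29,300 = −$50 applied to largest floor area (Unit G2): Unit G2 becomes $10,000.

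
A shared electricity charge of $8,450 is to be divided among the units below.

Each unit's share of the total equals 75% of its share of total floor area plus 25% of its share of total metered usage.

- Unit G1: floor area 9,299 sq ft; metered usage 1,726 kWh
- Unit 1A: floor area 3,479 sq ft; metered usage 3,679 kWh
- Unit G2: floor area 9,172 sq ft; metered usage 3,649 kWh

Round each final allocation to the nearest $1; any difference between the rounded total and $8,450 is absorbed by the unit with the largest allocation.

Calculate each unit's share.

Unit G1: $3,088; Unit 1A: $1,863; Unit G2: $3,499

Totals — floor area 21,950, metered usage 9,054.
Composite weights (75% floor area + 25% metered usage): Unit G1 0.3654; Unit 1A 0.2205; Unit G2 0.4142.
Proportional shares: Unit G1 3,087.56; Unit 1A 1,862.86; Unit G2 3,499.57.
At nearest $1: Unit G1 $3,088; Unit 1A $1,863; Unit G2 $3,500. Sum = $8,451.
Difference $8,450 − $8,451 = −$1 applied to largest allocation (Unit G2): Unit G2 becomes $3,499.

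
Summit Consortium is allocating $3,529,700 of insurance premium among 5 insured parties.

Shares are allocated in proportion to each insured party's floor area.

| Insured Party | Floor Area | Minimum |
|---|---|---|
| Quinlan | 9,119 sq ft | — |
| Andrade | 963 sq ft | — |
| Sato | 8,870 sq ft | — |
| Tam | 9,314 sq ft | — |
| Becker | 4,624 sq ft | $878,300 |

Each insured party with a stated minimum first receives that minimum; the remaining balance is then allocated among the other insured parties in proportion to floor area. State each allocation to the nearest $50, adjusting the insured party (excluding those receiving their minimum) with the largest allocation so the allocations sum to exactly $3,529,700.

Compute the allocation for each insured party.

Quinlan: $855,400 | Andrade: $90,350 | Sato: $832,000 | Tam: $873,650 | Becker: $878,300

Minimums first: Becker $878,300. Residual $2,651,400.
Residual split over remaining floor area 28,266: Quinlan 855,378.07 → $855,400; Andrade 90,331.08 → $90,350; Sato 832,021.44 → $832,000; Tam 873,669.41 → $873,650.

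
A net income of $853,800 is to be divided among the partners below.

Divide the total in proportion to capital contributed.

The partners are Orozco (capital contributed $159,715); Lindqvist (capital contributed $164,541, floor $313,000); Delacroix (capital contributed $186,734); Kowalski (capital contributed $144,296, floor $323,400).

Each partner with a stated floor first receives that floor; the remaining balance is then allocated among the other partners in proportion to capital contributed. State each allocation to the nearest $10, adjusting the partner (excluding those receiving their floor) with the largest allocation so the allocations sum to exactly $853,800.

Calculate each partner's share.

Orozco: $100,220 | Lindqvist: $313,000 | Delacroix: $117,180 | Kowalski: $323,400

Fund the minimums — Lindqvist $313,000; Kowalski $323,400. Remaining pool $217,400.
Remaining pool split over remaining capital contributed 346,449: Orozco 100,222.66 → $100,220; Delacroix 117,177.34 → $117,180.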